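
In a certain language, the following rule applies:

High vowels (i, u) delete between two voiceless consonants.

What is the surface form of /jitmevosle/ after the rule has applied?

jitmevosle

No segment of /jitmevosle/ meets the structural description of the rule, so the form surfaces unchanged.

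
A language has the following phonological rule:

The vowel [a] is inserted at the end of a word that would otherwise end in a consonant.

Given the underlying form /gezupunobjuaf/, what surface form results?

gezupunobjuafa

the form ends in the consonant /f/, so [a] is inserted word-finally.
Surface form: [gezupunobjuafa].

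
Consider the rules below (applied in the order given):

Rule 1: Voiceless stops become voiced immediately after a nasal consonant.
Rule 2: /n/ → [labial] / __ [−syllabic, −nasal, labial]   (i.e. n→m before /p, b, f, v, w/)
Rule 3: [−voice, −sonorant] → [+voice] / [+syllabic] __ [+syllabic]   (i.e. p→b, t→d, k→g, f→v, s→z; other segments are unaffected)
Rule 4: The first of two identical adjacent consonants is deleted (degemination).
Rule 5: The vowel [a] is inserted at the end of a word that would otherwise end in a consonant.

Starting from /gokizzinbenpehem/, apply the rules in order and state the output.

gogizimbembehema

Rule 1 (post-nasal voicing): /p/ is a voiceless stop immediately after the nasal /n/, so it voices to [b]. /gokizzinbenpehem/ → gokizzinbenbehem.
Rule 2 (nasal place assimilation): /n/ precedes the labial consonant /b/, so it assimilates in place to [m]. /n/ precedes the labial consonant /b/, so it assimilates in place to [m]. /gokizzinbenbehem/ → gokizzimbembehem.
Rule 3 (intervocalic voicing): /k/ is a voiceless obstruent between vowels /o/ and /i/, so it voices to [g]. /gokizzimbembehem/ → gogizzimbembehem.
Rule 4 (degemination): /zz/ is a geminate; the first /z/ deletes. /gogizzimbembehem/ → gogizimbembehem.
Rule 5 (final a-epenthesis): the form ends in the consonant /m/, so [a] is inserted word-finally. /gogizimbembehem/ → gogizimbembehema.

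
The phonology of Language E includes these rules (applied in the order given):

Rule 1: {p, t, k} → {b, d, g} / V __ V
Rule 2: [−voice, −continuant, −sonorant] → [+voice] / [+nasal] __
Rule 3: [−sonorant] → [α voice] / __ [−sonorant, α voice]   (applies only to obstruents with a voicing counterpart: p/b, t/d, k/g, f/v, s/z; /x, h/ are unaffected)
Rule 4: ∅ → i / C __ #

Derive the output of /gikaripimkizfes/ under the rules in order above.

Rule 1 (intervocalic voicing): /k/ is a voiceless stop between vowels /i/ and /a/, so it voices to [g]. /p/ is a voiceless stop between vowels /i/ and /i/, so it voices to [b]. /gikaripimkizfes/ → gigaribimkizfes.
Rule 2 (post-nasal voicing): /k/ is a voiceless stop immediately after the nasal /m/, so it voices to [g]. /gigaribimkizfes/ → gigaribimgizfes.
Rule 3 (regressive voicing assimilation): /z/ precedes the voiceless obstruent /f/, so it devoices to [s] by assimilation. /gigaribimgizfes/ → gigaribimgisfes.
Rule 4 (final i-epenthesis): the form ends in the consonant /s/, so [i] is inserted word-finally. /gigaribimgisfes/ → gigaribimgisfesi.

gigaribimgisfesi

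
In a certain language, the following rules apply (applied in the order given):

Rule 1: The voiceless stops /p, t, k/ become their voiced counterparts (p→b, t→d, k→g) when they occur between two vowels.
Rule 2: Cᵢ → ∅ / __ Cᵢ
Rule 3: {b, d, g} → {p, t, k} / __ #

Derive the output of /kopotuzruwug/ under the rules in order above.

Rule 1 (intervocalic voicing): /p/ is a voiceless stop between vowels /o/ and /o/, so it voices to [b]. /t/ is a voiceless stop between vowels /o/ and /u/, so it voices to [d]. /kopotuzruwug/ → koboduzruwug.
Rule 2 (degemination): no segment meets the environment; /koboduzruwug/ is unchanged.
Rule 3 (final devoicing): /g/ is a voiced stop in word-final position, so it devoices to [k]. /koboduzruwug/ → koboduzruwuk.

koboduzruwuk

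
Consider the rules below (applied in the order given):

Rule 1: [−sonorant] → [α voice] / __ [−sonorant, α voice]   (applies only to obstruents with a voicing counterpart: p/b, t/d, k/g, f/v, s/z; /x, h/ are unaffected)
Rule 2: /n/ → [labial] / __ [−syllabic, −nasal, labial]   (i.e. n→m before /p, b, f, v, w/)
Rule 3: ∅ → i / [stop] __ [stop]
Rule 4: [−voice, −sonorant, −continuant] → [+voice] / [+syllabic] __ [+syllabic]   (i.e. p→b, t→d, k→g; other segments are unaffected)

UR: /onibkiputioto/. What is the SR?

Rule 1 (regressive voicing assimilation): /b/ precedes the voiceless obstruent /k/, so it devoices to [p] by assimilation. /onibkiputioto/ → onipkiputioto.
Rule 2 (nasal place assimilation): no segment meets the environment; /onipkiputioto/ is unchanged.
Rule 3 (stop-cluster i-epenthesis): /p/ and /k/ form a stop–stop cluster, so [i] is inserted between them. /onipkiputioto/ → onipikiputioto.
Rule 4 (intervocalic voicing): /p/ is a voiceless stop between vowels /i/ and /i/, so it voices to [b]. /k/ is a voiceless stop between vowels /i/ and /i/, so it voices to [g]. /p/ is a voiceless stop between vowels /i/ and /u/, so it voices to [b]. /t/ is a voiceless stop between vowels /u/ and /i/, so it voices to [d]. /t/ is a voiceless stop between vowels /o/ and /o/, so it voices to [d]. /onipikiputioto/ → onibigibudiodo.

onibigibudiodo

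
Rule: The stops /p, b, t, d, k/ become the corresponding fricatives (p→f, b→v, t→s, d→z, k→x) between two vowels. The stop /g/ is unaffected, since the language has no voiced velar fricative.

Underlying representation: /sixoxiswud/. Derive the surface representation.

No segment of /sixoxiswud/ meets the structural description of the rule, so the form surfaces unchanged.

sixoxiswud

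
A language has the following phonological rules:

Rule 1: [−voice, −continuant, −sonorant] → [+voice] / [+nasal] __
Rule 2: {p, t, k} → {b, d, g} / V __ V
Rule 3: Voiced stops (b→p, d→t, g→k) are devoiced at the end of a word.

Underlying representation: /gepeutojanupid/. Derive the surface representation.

gebeudojanubit

Rule 1 (post-nasal voicing): no segment meets the environment; /gepeutojanupid/ is unchanged.
Rule 2 (intervocalic voicing): /p/ is a voiceless stop between vowels /e/ and /e/, so it voices to [b]. /t/ is a voiceless stop between vowels /u/ and /o/, so it voices to [d]. /p/ is a voiceless stop between vowels /u/ and /i/, so it voices to [b]. /gepeutojanupid/ → gebeudojanubid.
Rule 3 (final devoicing): /d/ is a voiced stop in word-final position, so it devoices to [t]. /gebeudojanubid/ → gebeudojanubit.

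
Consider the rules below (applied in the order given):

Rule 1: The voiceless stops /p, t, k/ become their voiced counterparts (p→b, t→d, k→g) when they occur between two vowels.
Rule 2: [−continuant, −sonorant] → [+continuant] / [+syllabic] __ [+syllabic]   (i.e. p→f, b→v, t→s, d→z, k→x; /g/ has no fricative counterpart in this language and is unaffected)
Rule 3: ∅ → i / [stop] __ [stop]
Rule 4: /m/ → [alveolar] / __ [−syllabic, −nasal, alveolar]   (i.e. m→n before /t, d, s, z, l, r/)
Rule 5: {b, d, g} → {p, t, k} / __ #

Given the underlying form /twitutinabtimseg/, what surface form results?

Rule 1 (intervocalic voicing): /t/ is a voiceless stop between vowels /i/ and /u/, so it voices to [d]. /t/ is a voiceless stop between vowels /u/ and /i/, so it voices to [d]. /twitutinabtimseg/ → twidudinabtimseg.
Rule 2 (intervocalic spirantization): /d/ is a stop between vowels /i/ and /u/, so it spirantizes to the fricative [z]. /d/ is a stop between vowels /u/ and /i/, so it spirantizes to the fricative [z]. /twidudinabtimseg/ → twizuzinabtimseg.
Rule 3 (stop-cluster i-epenthesis): /b/ and /t/ form a stop–stop cluster, so [i] is inserted between them. /twizuzinabtimseg/ → twizuzinabitimseg.
Rule 4 (nasal place assimilation): /m/ precedes the alveolar consonant /s/, so it assimilates in place to [n]. /twizuzinabitimseg/ → twizuzinabitinseg.
Rule 5 (final devoicing): /g/ is a voiced stop in word-final position, so it devoices to [k]. /twizuzinabitinseg/ → twizuzinabitinsek.

twizuzinabitinsek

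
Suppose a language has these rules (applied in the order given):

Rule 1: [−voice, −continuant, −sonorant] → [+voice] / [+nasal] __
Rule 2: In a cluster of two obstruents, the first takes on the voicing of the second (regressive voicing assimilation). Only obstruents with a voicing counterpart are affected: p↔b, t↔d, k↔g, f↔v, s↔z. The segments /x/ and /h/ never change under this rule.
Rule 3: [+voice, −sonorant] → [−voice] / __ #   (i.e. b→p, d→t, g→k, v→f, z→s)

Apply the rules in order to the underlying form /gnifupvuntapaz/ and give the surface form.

gnifubvundapas

Rule 1 (post-nasal voicing): /t/ is a voiceless stop immediately after the nasal /n/, so it voices to [d]. /gnifupvuntapaz/ → gnifupvundapaz.
Rule 2 (regressive voicing assimilation): /p/ precedes the voiced obstruent /v/, so it voices to [b] by assimilation. /gnifupvundapaz/ → gnifubvundapaz.
Rule 3 (final devoicing): /z/ is a voiced obstruent in word-final position, so it devoices to [s]. /gnifubvundapaz/ → gnifubvundapas.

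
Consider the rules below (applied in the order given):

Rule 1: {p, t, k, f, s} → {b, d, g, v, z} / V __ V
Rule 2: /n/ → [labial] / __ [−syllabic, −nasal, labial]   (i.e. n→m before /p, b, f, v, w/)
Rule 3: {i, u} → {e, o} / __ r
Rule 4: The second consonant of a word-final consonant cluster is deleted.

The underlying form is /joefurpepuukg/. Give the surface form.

joevorpebuuk

Rule 1 (intervocalic voicing): /f/ is a voiceless obstruent between vowels /e/ and /u/, so it voices to [v]. /p/ is a voiceless obstruent between vowels /e/ and /u/, so it voices to [b]. /joefurpepuukg/ → joevurpebuukg.
Rule 2 (nasal place assimilation): no segment meets the environment; /joevurpebuukg/ is unchanged.
Rule 3 (pre-rhotic lowering): /u/ is a high vowel immediately before /r/, so it lowers to [o]. /joevurpebuukg/ → joevorpebuukg.
Rule 4 (final cluster simplification): /g/ is the second consonant of a word-final cluster /kg/, so it deletes. /joevorpebuukg/ → joevorpebuuk.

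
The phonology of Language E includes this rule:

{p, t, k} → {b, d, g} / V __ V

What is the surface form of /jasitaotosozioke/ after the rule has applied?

jasidaodosozioge

/t/ is a voiceless stop between vowels /i/ and /a/, so it voices to [d].
/t/ is a voiceless stop between vowels /o/ and /o/, so it voices to [d].
/k/ is a voiceless stop between vowels /o/ and /e/, so it voices to [g].
Surface form: [jasidaodosozioge].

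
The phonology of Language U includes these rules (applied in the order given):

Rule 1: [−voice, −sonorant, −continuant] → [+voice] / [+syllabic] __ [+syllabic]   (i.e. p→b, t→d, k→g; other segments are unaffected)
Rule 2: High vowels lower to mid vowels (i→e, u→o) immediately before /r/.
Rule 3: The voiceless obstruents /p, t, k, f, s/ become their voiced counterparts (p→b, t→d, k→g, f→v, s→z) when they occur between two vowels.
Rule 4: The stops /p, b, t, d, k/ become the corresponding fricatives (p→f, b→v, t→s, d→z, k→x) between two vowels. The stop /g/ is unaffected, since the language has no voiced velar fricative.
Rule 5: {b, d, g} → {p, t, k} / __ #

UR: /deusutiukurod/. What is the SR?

Rule 1 (intervocalic voicing): /t/ is a voiceless stop between vowels /u/ and /i/, so it voices to [d]. /k/ is a voiceless stop between vowels /u/ and /u/, so it voices to [g]. /deusutiukurod/ → deusudiugurod.
Rule 2 (pre-rhotic lowering): /u/ is a high vowel immediately before /r/, so it lowers to [o]. /deusudiugurod/ → deusudiugorod.
Rule 3 (intervocalic voicing): /s/ is a voiceless obstruent between vowels /u/ and /u/, so it voices to [z]. /deusudiugorod/ → deuzudiugorod.
Rule 4 (intervocalic spirantization): /d/ is a stop between vowels /u/ and /i/, so it spirantizes to the fricative [z]. /deuzudiugorod/ → deuzuziugorod.
Rule 5 (final devoicing): /d/ is a voiced stop in word-final position, so it devoices to [t]. /deuzuziugorod/ → deuzuziugorot.

deuzuziugorot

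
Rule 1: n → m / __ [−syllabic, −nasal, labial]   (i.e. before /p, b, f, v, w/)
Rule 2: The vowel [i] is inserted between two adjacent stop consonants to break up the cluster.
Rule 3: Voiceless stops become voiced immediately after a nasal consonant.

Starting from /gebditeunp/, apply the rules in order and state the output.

Rule 1 (nasal place assimilation): /n/ precedes the labial consonant /p/, so it assimilates in place to [m]. /gebditeunp/ → gebditeump.
Rule 2 (stop-cluster i-epenthesis): /b/ and /d/ form a stop–stop cluster, so [i] is inserted between them. /gebditeump/ → gebiditeump.
Rule 3 (post-nasal voicing): /p/ is a voiceless stop immediately after the nasal /m/, so it voices to [b]. /gebiditeump/ → gebiditeumb.

gebiditeumb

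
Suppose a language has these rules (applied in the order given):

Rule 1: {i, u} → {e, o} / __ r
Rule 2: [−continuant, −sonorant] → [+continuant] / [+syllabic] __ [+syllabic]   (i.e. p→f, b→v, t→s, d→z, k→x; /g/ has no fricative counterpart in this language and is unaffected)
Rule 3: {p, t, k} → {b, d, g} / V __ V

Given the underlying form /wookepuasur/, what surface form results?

wooxefuasor

Rule 1 (pre-rhotic lowering): /u/ is a high vowel immediately before /r/, so it lowers to [o]. /wookepuasur/ → wookepuasor.
Rule 2 (intervocalic spirantization): /k/ is a stop between vowels /o/ and /e/, so it spirantizes to the fricative [x]. /p/ is a stop between vowels /e/ and /u/, so it spirantizes to the fricative [f]. /wookepuasor/ → wooxefuasor.
Rule 3 (intervocalic voicing): no segment meets the environment; /wooxefuasor/ is unchanged.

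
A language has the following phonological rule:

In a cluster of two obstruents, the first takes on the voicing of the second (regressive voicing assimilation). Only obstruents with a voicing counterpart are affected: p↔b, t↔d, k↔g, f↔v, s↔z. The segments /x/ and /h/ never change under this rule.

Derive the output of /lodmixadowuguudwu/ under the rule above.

No segment of /lodmixadowuguudwu/ meets the structural description of the rule, so the form surfaces unchanged.

lodmixadowuguudwu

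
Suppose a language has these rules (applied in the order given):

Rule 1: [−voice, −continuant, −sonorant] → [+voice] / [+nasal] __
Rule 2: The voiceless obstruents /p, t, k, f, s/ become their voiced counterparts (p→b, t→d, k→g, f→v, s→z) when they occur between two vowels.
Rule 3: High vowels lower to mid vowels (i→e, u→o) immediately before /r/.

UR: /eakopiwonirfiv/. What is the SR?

Rule 1 (post-nasal voicing): no segment meets the environment; /eakopiwonirfiv/ is unchanged.
Rule 2 (intervocalic voicing): /k/ is a voiceless obstruent between vowels /a/ and /o/, so it voices to [g]. /p/ is a voiceless obstruent between vowels /o/ and /i/, so it voices to [b]. /eakopiwonirfiv/ → eagobiwonirfiv.
Rule 3 (pre-rhotic lowering): /i/ is a high vowel immediately before /r/, so it lowers to [e]. /eagobiwonirfiv/ → eagobiwonerfiv.

eagobiwonerfiv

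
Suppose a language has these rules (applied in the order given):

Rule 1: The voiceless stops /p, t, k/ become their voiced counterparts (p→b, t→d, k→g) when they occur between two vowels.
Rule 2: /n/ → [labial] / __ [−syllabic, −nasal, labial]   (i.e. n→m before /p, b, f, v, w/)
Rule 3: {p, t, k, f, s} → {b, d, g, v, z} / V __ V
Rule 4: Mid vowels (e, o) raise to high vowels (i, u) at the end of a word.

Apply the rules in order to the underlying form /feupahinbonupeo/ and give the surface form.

feubahimbonubeu

Rule 1 (intervocalic voicing): /p/ is a voiceless stop between vowels /u/ and /a/, so it voices to [b]. /p/ is a voiceless stop between vowels /u/ and /e/, so it voices to [b]. /feupahinbonupeo/ → feubahinbonubeo.
Rule 2 (nasal place assimilation): /n/ precedes the labial consonant /b/, so it assimilates in place to [m]. /feubahinbonubeo/ → feubahimbonubeo.
Rule 3 (intervocalic voicing): no segment meets the environment; /feubahimbonubeo/ is unchanged.
Rule 4 (final vowel raising): /o/ is a mid vowel in word-final position, so it raises to [u]. /feubahimbonubeo/ → feubahimbonubeu.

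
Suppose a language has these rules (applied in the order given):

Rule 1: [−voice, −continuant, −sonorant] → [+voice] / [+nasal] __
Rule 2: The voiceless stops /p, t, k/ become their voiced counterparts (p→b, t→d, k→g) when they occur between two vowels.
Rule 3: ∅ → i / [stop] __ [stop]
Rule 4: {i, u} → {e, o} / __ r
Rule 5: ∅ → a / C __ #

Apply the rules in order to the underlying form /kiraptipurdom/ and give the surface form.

Rule 1 (post-nasal voicing): no segment meets the environment; /kiraptipurdom/ is unchanged.
Rule 2 (intervocalic voicing): /p/ is a voiceless stop between vowels /i/ and /u/, so it voices to [b]. /kiraptipurdom/ → kiraptiburdom.
Rule 3 (stop-cluster i-epenthesis): /p/ and /t/ form a stop–stop cluster, so [i] is inserted between them. /kiraptiburdom/ → kirapitiburdom.
Rule 4 (pre-rhotic lowering): /i/ is a high vowel immediately before /r/, so it lowers to [e]. /u/ is a high vowel immediately before /r/, so it lowers to [o]. /kirapitiburdom/ → kerapitibordom.
Rule 5 (final a-epenthesis): the form ends in the consonant /m/, so [a] is inserted word-finally. /kerapitibordom/ → kerapitibordoma.

kerapitibordoma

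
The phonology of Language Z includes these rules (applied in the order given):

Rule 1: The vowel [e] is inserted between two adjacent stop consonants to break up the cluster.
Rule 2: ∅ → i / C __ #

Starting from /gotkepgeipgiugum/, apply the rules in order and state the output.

Rule 1 (stop-cluster e-epenthesis): /t/ and /k/ form a stop–stop cluster, so [e] is inserted between them. /p/ and /g/ form a stop–stop cluster, so [e] is inserted between them. /p/ and /g/ form a stop–stop cluster, so [e] is inserted between them. /gotkepgeipgiugum/ → gotekepegeipegiugum.
Rule 2 (final i-epenthesis): the form ends in the consonant /m/, so [i] is inserted word-finally. /gotekepegeipegiugum/ → gotekepegeipegiugumi.

gotekepegeipegiugumi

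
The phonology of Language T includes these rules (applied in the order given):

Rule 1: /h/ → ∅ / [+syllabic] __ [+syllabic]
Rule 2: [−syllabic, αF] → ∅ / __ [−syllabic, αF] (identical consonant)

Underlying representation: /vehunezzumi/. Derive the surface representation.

Rule 1 (intervocalic h-deletion): /h/ occurs between vowels /e/ and /u/, so it deletes. /vehunezzumi/ → veunezzumi.
Rule 2 (degemination): /zz/ is a geminate; the first /z/ deletes. /veunezzumi/ → veunezumi.

veunezumi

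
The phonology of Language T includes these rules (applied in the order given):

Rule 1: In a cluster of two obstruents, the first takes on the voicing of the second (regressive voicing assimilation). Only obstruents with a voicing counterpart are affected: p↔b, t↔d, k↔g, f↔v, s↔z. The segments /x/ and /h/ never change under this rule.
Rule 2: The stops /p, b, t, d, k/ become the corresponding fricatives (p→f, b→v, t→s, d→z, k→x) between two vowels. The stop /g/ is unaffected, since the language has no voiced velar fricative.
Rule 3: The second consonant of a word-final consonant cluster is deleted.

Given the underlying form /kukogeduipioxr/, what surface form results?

Rule 1 (regressive voicing assimilation): no segment meets the environment; /kukogeduipioxr/ is unchanged.
Rule 2 (intervocalic spirantization): /k/ is a stop between vowels /u/ and /o/, so it spirantizes to the fricative [x]. /d/ is a stop between vowels /e/ and /u/, so it spirantizes to the fricative [z]. /p/ is a stop between vowels /i/ and /i/, so it spirantizes to the fricative [f]. /kukogeduipioxr/ → kuxogezuifioxr.
Rule 3 (final cluster simplification): /r/ is the second consonant of a word-final cluster /xr/, so it deletes. /kuxogezuifioxr/ → kuxogezuifiox.

kuxogezuifiox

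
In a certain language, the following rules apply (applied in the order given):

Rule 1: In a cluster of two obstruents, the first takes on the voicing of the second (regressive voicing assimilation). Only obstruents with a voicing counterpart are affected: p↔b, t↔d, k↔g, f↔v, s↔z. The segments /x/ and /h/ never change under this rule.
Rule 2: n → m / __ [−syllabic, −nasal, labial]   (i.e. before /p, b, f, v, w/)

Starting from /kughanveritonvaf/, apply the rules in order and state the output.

kukhamveritomvaf

Rule 1 (regressive voicing assimilation): /g/ precedes the voiceless obstruent /h/, so it devoices to [k] by assimilation. /kughanveritonvaf/ → kukhanveritonvaf.
Rule 2 (nasal place assimilation): /n/ precedes the labial consonant /v/, so it assimilates in place to [m]. /n/ precedes the labial consonant /v/, so it assimilates in place to [m]. /kukhanveritonvaf/ → kukhamveritomvaf.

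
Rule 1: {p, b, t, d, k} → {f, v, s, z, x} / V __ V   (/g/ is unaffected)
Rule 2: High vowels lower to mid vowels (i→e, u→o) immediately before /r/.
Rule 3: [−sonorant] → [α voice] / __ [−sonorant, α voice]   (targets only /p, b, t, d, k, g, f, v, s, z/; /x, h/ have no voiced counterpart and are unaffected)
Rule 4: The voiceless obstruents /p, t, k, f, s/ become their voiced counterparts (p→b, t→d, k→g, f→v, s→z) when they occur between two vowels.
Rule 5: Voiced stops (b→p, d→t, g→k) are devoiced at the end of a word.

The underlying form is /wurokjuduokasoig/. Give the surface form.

Rule 1 (intervocalic spirantization): /d/ is a stop between vowels /u/ and /u/, so it spirantizes to the fricative [z]. /k/ is a stop between vowels /o/ and /a/, so it spirantizes to the fricative [x]. /wurokjuduokasoig/ → wurokjuzuoxasoig.
Rule 2 (pre-rhotic lowering): /u/ is a high vowel immediately before /r/, so it lowers to [o]. /wurokjuzuoxasoig/ → worokjuzuoxasoig.
Rule 3 (regressive voicing assimilation): no segment meets the environment; /worokjuzuoxasoig/ is unchanged.
Rule 4 (intervocalic voicing): /s/ is a voiceless obstruent between vowels /a/ and /o/, so it voices to [z]. /worokjuzuoxasoig/ → worokjuzuoxazoig.
Rule 5 (final devoicing): /g/ is a voiced stop in word-final position, so it devoices to [k]. /worokjuzuoxazoig/ → worokjuzuoxazoik.

worokjuzuoxazoik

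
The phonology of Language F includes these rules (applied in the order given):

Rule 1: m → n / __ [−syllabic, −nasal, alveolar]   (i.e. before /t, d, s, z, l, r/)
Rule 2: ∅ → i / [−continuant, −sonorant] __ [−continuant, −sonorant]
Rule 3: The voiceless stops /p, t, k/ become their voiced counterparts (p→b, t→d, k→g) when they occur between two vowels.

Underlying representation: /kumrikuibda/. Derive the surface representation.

kunriguibida

Rule 1 (nasal place assimilation): /m/ precedes the alveolar consonant /r/, so it assimilates in place to [n]. /kumrikuibda/ → kunrikuibda.
Rule 2 (stop-cluster i-epenthesis): /b/ and /d/ form a stop–stop cluster, so [i] is inserted between them. /kunrikuibda/ → kunrikuibida.
Rule 3 (intervocalic voicing): /k/ is a voiceless stop between vowels /i/ and /u/, so it voices to [g]. /kunrikuibida/ → kunriguibida.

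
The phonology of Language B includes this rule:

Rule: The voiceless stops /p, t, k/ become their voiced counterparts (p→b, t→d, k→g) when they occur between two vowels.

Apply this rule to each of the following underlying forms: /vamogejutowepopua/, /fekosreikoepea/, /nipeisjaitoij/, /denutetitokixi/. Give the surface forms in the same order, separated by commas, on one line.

vamogejudowebobua, fegosreigoebea, nibeisjaidoij, denudedidogixi

/vamogejutowepopua/: /t/ is a voiceless stop between vowels /u/ and /o/, so it voices to [d]. /p/ is a voiceless stop between vowels /e/ and /o/, so it voices to [b]. /p/ is a voiceless stop between vowels /o/ and /u/, so it voices to [b]. → [vamogejudowebobua].
/fekosreikoepea/: /k/ is a voiceless stop between vowels /e/ and /o/, so it voices to [g]. /k/ is a voiceless stop between vowels /i/ and /o/, so it voices to [g]. /p/ is a voiceless stop between vowels /e/ and /e/, so it voices to [b]. → [fegosreigoebea].
/nipeisjaitoij/: /p/ is a voiceless stop between vowels /i/ and /e/, so it voices to [b]. /t/ is a voiceless stop between vowels /i/ and /o/, so it voices to [d]. → [nibeisjaidoij].
/denutetitokixi/: /t/ is a voiceless stop between vowels /u/ and /e/, so it voices to [d]. /t/ is a voiceless stop between vowels /e/ and /i/, so it voices to [d]. /t/ is a voiceless stop between vowels /i/ and /o/, so it voices to [d]. /k/ is a voiceless stop between vowels /o/ and /i/, so it voices to [g]. → [denudedidogixi].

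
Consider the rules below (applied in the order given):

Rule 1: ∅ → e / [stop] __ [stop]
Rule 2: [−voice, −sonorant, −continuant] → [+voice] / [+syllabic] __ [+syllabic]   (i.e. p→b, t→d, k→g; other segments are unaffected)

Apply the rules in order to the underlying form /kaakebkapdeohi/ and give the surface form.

Rule 1 (stop-cluster e-epenthesis): /b/ and /k/ form a stop–stop cluster, so [e] is inserted between them. /p/ and /d/ form a stop–stop cluster, so [e] is inserted between them. /kaakebkapdeohi/ → kaakebekapedeohi.
Rule 2 (intervocalic voicing): /k/ is a voiceless stop between vowels /a/ and /e/, so it voices to [g]. /k/ is a voiceless stop between vowels /e/ and /a/, so it voices to [g]. /p/ is a voiceless stop between vowels /a/ and /e/, so it voices to [b]. /kaakebekapedeohi/ → kaagebegabedeohi.

kaagebegabedeohi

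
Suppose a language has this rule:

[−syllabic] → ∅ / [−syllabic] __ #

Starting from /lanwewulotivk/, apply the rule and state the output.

lanwewulotiv

/k/ is the second consonant of a word-final cluster /vk/, so it deletes.
Surface form: [lanwewulotiv].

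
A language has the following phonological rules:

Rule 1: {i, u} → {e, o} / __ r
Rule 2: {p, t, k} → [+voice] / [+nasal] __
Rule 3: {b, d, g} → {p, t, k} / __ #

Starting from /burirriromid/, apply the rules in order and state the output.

borerreromit

Rule 1 (pre-rhotic lowering): /u/ is a high vowel immediately before /r/, so it lowers to [o]. /i/ is a high vowel immediately before /r/, so it lowers to [e]. /i/ is a high vowel immediately before /r/, so it lowers to [e]. /burirriromid/ → borerreromid.
Rule 2 (post-nasal voicing): no segment meets the environment; /borerreromid/ is unchanged.
Rule 3 (final devoicing): /d/ is a voiced stop in word-final position, so it devoices to [t]. /borerreromid/ → borerreromit.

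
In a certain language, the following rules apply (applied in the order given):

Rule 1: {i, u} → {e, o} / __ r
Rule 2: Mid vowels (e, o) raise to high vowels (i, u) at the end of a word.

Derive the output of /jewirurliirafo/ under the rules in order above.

jewerorlierafu

Rule 1 (pre-rhotic lowering): /i/ is a high vowel immediately before /r/, so it lowers to [e]. /u/ is a high vowel immediately before /r/, so it lowers to [o]. /i/ is a high vowel immediately before /r/, so it lowers to [e]. /jewirurliirafo/ → jewerorlierafo.
Rule 2 (final vowel raising): /o/ is a mid vowel in word-final position, so it raises to [u]. /jewerorlierafo/ → jewerorlierafu.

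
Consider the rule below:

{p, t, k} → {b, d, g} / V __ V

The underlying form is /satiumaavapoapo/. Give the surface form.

/t/ is a voiceless stop between vowels /a/ and /i/, so it voices to [d].
/p/ is a voiceless stop between vowels /a/ and /o/, so it voices to [b].
/p/ is a voiceless stop between vowels /a/ and /o/, so it voices to [b].
Surface form: [sadiumaavaboabo].

sadiumaavaboabo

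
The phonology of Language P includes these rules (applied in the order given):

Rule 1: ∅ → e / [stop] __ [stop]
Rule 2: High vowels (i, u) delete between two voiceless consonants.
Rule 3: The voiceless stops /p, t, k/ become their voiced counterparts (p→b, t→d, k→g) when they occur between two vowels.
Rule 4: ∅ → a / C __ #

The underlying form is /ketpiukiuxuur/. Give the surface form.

Rule 1 (stop-cluster e-epenthesis): /t/ and /p/ form a stop–stop cluster, so [e] is inserted between them. /ketpiukiuxuur/ → ketepiukiuxuur.
Rule 2 (high vowel syncope): no segment meets the environment; /ketepiukiuxuur/ is unchanged.
Rule 3 (intervocalic voicing): /t/ is a voiceless stop between vowels /e/ and /e/, so it voices to [d]. /p/ is a voiceless stop between vowels /e/ and /i/, so it voices to [b]. /k/ is a voiceless stop between vowels /u/ and /i/, so it voices to [g]. /ketepiukiuxuur/ → kedebiugiuxuur.
Rule 4 (final a-epenthesis): the form ends in the consonant /r/, so [a] is inserted word-finally. /kedebiugiuxuur/ → kedebiugiuxuura.

kedebiugiuxuura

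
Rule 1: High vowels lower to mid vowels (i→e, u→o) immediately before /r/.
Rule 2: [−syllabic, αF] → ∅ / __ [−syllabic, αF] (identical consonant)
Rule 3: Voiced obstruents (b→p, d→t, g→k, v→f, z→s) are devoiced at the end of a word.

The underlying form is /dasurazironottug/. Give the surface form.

dasorazeronotuk

Rule 1 (pre-rhotic lowering): /u/ is a high vowel immediately before /r/, so it lowers to [o]. /i/ is a high vowel immediately before /r/, so it lowers to [e]. /dasurazironottug/ → dasorazeronottug.
Rule 2 (degemination): /tt/ is a geminate; the first /t/ deletes. /dasorazeronottug/ → dasorazeronotug.
Rule 3 (final devoicing): /g/ is a voiced obstruent in word-final position, so it devoices to [k]. /dasorazeronotug/ → dasorazeronotuk.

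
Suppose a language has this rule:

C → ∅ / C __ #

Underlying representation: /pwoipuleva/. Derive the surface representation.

No segment of /pwoipuleva/ meets the structural description of the rule, so the form surfaces unchanged.

pwoipuleva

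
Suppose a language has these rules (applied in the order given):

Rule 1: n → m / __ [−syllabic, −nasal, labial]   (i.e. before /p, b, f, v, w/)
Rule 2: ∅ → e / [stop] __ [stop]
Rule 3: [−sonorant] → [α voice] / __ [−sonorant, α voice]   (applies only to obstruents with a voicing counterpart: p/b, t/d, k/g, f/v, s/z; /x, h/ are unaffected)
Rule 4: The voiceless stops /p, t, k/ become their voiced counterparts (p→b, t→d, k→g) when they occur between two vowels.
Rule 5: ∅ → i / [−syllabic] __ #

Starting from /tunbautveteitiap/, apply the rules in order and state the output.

Rule 1 (nasal place assimilation): /n/ precedes the labial consonant /b/, so it assimilates in place to [m]. /tunbautveteitiap/ → tumbautveteitiap.
Rule 2 (stop-cluster e-epenthesis): no segment meets the environment; /tumbautveteitiap/ is unchanged.
Rule 3 (regressive voicing assimilation): /t/ precedes the voiced obstruent /v/, so it voices to [d] by assimilation. /tumbautveteitiap/ → tumbaudveteitiap.
Rule 4 (intervocalic voicing): /t/ is a voiceless stop between vowels /e/ and /e/, so it voices to [d]. /t/ is a voiceless stop between vowels /i/ and /i/, so it voices to [d]. /tumbaudveteitiap/ → tumbaudvedeidiap.
Rule 5 (final i-epenthesis): the form ends in the consonant /p/, so [i] is inserted word-finally. /tumbaudvedeidiap/ → tumbaudvedeidiapi.

tumbaudvedeidiapi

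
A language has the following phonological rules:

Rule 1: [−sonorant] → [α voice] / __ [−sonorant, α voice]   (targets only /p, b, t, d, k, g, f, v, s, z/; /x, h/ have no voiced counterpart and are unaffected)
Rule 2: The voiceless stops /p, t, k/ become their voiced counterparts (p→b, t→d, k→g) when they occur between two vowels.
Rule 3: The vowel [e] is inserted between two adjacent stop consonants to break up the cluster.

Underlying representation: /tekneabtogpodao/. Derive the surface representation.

Rule 1 (regressive voicing assimilation): /b/ precedes the voiceless obstruent /t/, so it devoices to [p] by assimilation. /g/ precedes the voiceless obstruent /p/, so it devoices to [k] by assimilation. /tekneabtogpodao/ → tekneaptokpodao.
Rule 2 (intervocalic voicing): no segment meets the environment; /tekneaptokpodao/ is unchanged.
Rule 3 (stop-cluster e-epenthesis): /p/ and /t/ form a stop–stop cluster, so [e] is inserted between them. /k/ and /p/ form a stop–stop cluster, so [e] is inserted between them. /tekneaptokpodao/ → tekneapetokepodao.

tekneapetokepodao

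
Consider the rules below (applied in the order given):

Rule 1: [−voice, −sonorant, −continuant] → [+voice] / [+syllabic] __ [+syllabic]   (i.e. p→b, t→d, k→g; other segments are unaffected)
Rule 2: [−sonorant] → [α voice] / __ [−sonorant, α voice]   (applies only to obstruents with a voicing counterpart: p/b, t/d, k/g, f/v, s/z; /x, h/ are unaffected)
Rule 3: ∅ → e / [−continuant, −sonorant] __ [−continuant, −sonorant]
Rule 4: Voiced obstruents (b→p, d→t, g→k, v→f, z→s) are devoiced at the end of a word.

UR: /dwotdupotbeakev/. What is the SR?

dwodedubodebeagef

Rule 1 (intervocalic voicing): /p/ is a voiceless stop between vowels /u/ and /o/, so it voices to [b]. /k/ is a voiceless stop between vowels /a/ and /e/, so it voices to [g]. /dwotdupotbeakev/ → dwotdubotbeagev.
Rule 2 (regressive voicing assimilation): /t/ precedes the voiced obstruent /d/, so it voices to [d] by assimilation. /t/ precedes the voiced obstruent /b/, so it voices to [d] by assimilation. /dwotdubotbeagev/ → dwoddubodbeagev.
Rule 3 (stop-cluster e-epenthesis): /d/ and /d/ form a stop–stop cluster, so [e] is inserted between them. /d/ and /b/ form a stop–stop cluster, so [e] is inserted between them. /dwoddubodbeagev/ → dwodedubodebeagev.
Rule 4 (final devoicing): /v/ is a voiced obstruent in word-final position, so it devoices to [f]. /dwodedubodebeagev/ → dwodedubodebeagef.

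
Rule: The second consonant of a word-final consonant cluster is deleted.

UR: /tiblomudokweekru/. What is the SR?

tiblomudokweekru

No segment of /tiblomudokweekru/ meets the structural description of the rule, so the form surfaces unchanged.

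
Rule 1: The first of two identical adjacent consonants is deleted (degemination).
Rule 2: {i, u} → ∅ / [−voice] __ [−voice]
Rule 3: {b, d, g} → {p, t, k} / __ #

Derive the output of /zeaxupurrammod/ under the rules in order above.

zeaxpuramot

Rule 1 (degemination): /rr/ is a geminate; the first /r/ deletes. /mm/ is a geminate; the first /m/ deletes. /zeaxupurrammod/ → zeaxupuramod.
Rule 2 (high vowel syncope): /u/ is a high vowel flanked by voiceless consonants /x/ and /p/, so it deletes. /zeaxupuramod/ → zeaxpuramod.
Rule 3 (final devoicing): /d/ is a voiced stop in word-final position, so it devoices to [t]. /zeaxpuramod/ → zeaxpuramot.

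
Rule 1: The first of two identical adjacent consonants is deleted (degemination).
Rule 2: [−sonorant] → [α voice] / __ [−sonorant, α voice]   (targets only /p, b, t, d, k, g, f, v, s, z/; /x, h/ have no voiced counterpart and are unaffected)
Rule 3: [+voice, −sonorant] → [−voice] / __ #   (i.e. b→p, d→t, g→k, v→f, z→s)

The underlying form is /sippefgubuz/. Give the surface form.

Rule 1 (degemination): /pp/ is a geminate; the first /p/ deletes. /sippefgubuz/ → sipefgubuz.
Rule 2 (regressive voicing assimilation): /f/ precedes the voiced obstruent /g/, so it voices to [v] by assimilation. /sipefgubuz/ → sipevgubuz.
Rule 3 (final devoicing): /z/ is a voiced obstruent in word-final position, so it devoices to [s]. /sipevgubuz/ → sipevgubus.

sipevgubus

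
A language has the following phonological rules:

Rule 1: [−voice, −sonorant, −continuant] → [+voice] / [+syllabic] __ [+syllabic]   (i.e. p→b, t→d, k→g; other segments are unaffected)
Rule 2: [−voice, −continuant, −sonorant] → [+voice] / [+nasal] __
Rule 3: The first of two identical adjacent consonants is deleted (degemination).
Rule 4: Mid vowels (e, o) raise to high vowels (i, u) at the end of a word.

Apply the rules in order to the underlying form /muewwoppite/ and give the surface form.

muewopidi

Rule 1 (intervocalic voicing): /t/ is a voiceless stop between vowels /i/ and /e/, so it voices to [d]. /muewwoppite/ → muewwoppide.
Rule 2 (post-nasal voicing): no segment meets the environment; /muewwoppide/ is unchanged.
Rule 3 (degemination): /ww/ is a geminate; the first /w/ deletes. /pp/ is a geminate; the first /p/ deletes. /muewwoppide/ → muewopide.
Rule 4 (final vowel raising): /e/ is a mid vowel in word-final position, so it raises to [i]. /muewopide/ → muewopidi.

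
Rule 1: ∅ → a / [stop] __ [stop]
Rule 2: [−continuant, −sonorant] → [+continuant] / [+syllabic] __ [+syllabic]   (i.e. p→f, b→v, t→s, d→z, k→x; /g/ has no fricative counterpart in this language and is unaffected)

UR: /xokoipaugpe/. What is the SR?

xoxoifaugafe

Rule 1 (stop-cluster a-epenthesis): /g/ and /p/ form a stop–stop cluster, so [a] is inserted between them. /xokoipaugpe/ → xokoipaugape.
Rule 2 (intervocalic spirantization): /k/ is a stop between vowels /o/ and /o/, so it spirantizes to the fricative [x]. /p/ is a stop between vowels /i/ and /a/, so it spirantizes to the fricative [f]. /p/ is a stop between vowels /a/ and /e/, so it spirantizes to the fricative [f]. /xokoipaugape/ → xoxoifaugafe.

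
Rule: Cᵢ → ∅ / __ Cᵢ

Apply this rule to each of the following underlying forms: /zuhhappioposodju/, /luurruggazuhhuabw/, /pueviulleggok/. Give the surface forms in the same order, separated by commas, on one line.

/zuhhappioposodju/: /hh/ is a geminate; the first /h/ deletes. /pp/ is a geminate; the first /p/ deletes. → [zuhapioposodju].
/luurruggazuhhuabw/: /rr/ is a geminate; the first /r/ deletes. /gg/ is a geminate; the first /g/ deletes. /hh/ is a geminate; the first /h/ deletes. → [luurugazuhuabw].
/pueviulleggok/: /ll/ is a geminate; the first /l/ deletes. /gg/ is a geminate; the first /g/ deletes. → [pueviulegok].

zuhapioposodju, luurugazuhuabw, pueviulegok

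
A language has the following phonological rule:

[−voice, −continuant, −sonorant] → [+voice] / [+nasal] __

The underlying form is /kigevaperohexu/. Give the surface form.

kigevaperohexu

No segment of /kigevaperohexu/ meets the structural description of the rule, so the form surfaces unchanged.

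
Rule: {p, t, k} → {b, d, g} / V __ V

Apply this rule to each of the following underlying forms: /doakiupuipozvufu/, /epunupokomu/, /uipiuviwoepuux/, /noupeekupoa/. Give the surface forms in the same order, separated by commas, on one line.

doagiubuibozvufu, ebunubogomu, uibiuviwoebuux, noubeeguboa

/doakiupuipozvufu/: /k/ is a voiceless stop between vowels /a/ and /i/, so it voices to [g]. /p/ is a voiceless stop between vowels /u/ and /u/, so it voices to [b]. /p/ is a voiceless stop between vowels /i/ and /o/, so it voices to [b]. → [doagiubuibozvufu].
/epunupokomu/: /p/ is a voiceless stop between vowels /e/ and /u/, so it voices to [b]. /p/ is a voiceless stop between vowels /u/ and /o/, so it voices to [b]. /k/ is a voiceless stop between vowels /o/ and /o/, so it voices to [g]. → [ebunubogomu].
/uipiuviwoepuux/: /p/ is a voiceless stop between vowels /i/ and /i/, so it voices to [b]. /p/ is a voiceless stop between vowels /e/ and /u/, so it voices to [b]. → [uibiuviwoebuux].
/noupeekupoa/: /p/ is a voiceless stop between vowels /u/ and /e/, so it voices to [b]. /k/ is a voiceless stop between vowels /e/ and /u/, so it voices to [g]. /p/ is a voiceless stop between vowels /u/ and /o/, so it voices to [b]. → [noubeeguboa].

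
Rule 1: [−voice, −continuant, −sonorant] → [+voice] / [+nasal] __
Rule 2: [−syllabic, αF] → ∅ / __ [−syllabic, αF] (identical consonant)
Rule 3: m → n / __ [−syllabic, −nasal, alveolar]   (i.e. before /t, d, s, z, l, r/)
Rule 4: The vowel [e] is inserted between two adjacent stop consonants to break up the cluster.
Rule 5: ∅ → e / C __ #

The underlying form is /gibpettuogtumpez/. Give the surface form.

Rule 1 (post-nasal voicing): /p/ is a voiceless stop immediately after the nasal /m/, so it voices to [b]. /gibpettuogtumpez/ → gibpettuogtumbez.
Rule 2 (degemination): /tt/ is a geminate; the first /t/ deletes. /gibpettuogtumbez/ → gibpetuogtumbez.
Rule 3 (nasal place assimilation): no segment meets the environment; /gibpetuogtumbez/ is unchanged.
Rule 4 (stop-cluster e-epenthesis): /b/ and /p/ form a stop–stop cluster, so [e] is inserted between them. /g/ and /t/ form a stop–stop cluster, so [e] is inserted between them. /gibpetuogtumbez/ → gibepetuogetumbez.
Rule 5 (final e-epenthesis): the form ends in the consonant /z/, so [e] is inserted word-finally. /gibepetuogetumbez/ → gibepetuogetumbeze.

gibepetuogetumbeze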